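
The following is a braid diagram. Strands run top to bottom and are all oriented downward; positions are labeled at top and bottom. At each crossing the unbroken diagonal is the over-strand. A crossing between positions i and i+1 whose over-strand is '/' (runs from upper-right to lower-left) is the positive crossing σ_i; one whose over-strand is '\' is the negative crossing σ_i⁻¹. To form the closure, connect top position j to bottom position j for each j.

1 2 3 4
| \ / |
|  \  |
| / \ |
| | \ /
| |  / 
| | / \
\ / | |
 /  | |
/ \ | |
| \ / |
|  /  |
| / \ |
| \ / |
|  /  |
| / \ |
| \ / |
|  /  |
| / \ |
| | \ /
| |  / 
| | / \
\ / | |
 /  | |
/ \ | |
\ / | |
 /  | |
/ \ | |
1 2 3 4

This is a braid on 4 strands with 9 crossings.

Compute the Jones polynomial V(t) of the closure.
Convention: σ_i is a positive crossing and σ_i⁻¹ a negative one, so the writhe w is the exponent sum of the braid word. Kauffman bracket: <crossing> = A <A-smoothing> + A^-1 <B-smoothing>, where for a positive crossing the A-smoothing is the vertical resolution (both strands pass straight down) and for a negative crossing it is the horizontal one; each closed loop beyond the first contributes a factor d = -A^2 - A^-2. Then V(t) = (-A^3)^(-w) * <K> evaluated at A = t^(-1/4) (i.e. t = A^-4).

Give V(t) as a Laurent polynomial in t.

Reading the diagram top to bottom ('/'-over between positions i,i+1 = s_i, '\'-over = s_i^-1): braid word = s2^-1 s3 s1 s2 s2 s2 s3 s1 s1.
Braid: s2^-1 s3 s1 s2 s2 s2 s3 s1 s1 on 4 strands, 9 crossings.
Writhe w = (#positive) - (#negative) = 8 - 1 = 7.
Computing the Kauffman bracket via state sum. There are 2^9 = 512 states.
For each crossing: s=0 is the vertical smoothing, s=1 horizontal. Crossing k contributes A^(sign_k * (1 - 2*s_k)); loop factor d = -A^2 - A^-2.
Tabulate the states by total A-exponent and number of loops L (A-exp: L × count):
  A^9: L=3 ×1
  A^7: L=2 ×5, L=4 ×4
  A^5: L=1 ×6, L=3 ×27, L=5 ×3
  A^3: L=2 ×57, L=4 ×26, L=6 ×1
  A^1: L=1 ×39, L=3 ×77, L=5 ×10
  A^-1: L=2 ×81, L=4 ×44, L=6 ×1
  A^-3: L=3 ×73, L=5 ×11
  A^-5: L=4 ×35, L=6 ×1
  A^-7: L=5 ×9
  A^-9: L=6 ×1
Each group contributes A^e * Σ count * d^(L-1):
Powers of d = -A^2 - A^-2: d^2 = A^4 + 2 + A^-4; d^3 = -A^6 - 3*A^2 - 3*A^-2 - A^-6; d^4 = A^8 + 4*A^4 + 6 + 4*A^-4 + A^-8; d^5 = -A^10 - 5*A^6 - 10*A^2 - 10*A^-2 - 5*A^-6 - A^-10.
  A^9 * (d^2) = A^13 + 2*A^9 + A^5
  A^7 * (5*d + 4*d^3) = -4*A^13 - 17*A^9 - 17*A^5 - 4*A
  A^5 * (6 + 27*d^2 + 3*d^4) = 3*A^13 + 39*A^9 + 78*A^5 + 39*A + 3*A^-3
  A^3 * (57*d + 26*d^3 + d^5) = -A^13 - 31*A^9 - 145*A^5 - 145*A - 31*A^-3 - A^-7
  A^1 * (39 + 77*d^2 + 10*d^4) = 10*A^9 + 117*A^5 + 253*A + 117*A^-3 + 10*A^-7
  A^-1 * (81*d + 44*d^3 + d^5) = -A^9 - 49*A^5 - 223*A - 223*A^-3 - 49*A^-7 - A^-11
  A^-3 * (73*d^2 + 11*d^4) = 11*A^5 + 117*A + 212*A^-3 + 117*A^-7 + 11*A^-11
  A^-5 * (35*d^3 + d^5) = -A^5 - 40*A - 115*A^-3 - 115*A^-7 - 40*A^-11 - A^-15
  A^-7 * (9*d^4) = 9*A + 36*A^-3 + 54*A^-7 + 36*A^-11 + 9*A^-15
  A^-9 * (d^5) = -A - 5*A^-3 - 10*A^-7 - 10*A^-11 - 5*A^-15 - A^-19
Summing the groups: <K> = -A^13 + 2*A^9 - 5*A^5 + 5*A - 6*A^-3 + 6*A^-7 - 4*A^-11 + 3*A^-15 - A^-19
Normalise by the writhe: (-A^3)^(-w) = (-A^3)^(-7) = -A^-21, so f(A) = -A^-21 * <K> = A^-8 - 2*A^-12 + 5*A^-16 - 5*A^-20 + 6*A^-24 - 6*A^-28 + 4*A^-32 - 3*A^-36 + A^-40.
Substitute A = t^(-1/4), i.e. A^e → t^(-e/4): V(t) = t^10 - 3*t^9 + 4*t^8 - 6*t^7 + 6*t^6 - 5*t^5 + 5*t^4 - 2*t^3 + t^2

Answer: t^10 - 3*t^9 + 4*t^8 - 6*t^7 + 6*t^6 - 5*t^5 + 5*t^4 - 2*t^3 + t^2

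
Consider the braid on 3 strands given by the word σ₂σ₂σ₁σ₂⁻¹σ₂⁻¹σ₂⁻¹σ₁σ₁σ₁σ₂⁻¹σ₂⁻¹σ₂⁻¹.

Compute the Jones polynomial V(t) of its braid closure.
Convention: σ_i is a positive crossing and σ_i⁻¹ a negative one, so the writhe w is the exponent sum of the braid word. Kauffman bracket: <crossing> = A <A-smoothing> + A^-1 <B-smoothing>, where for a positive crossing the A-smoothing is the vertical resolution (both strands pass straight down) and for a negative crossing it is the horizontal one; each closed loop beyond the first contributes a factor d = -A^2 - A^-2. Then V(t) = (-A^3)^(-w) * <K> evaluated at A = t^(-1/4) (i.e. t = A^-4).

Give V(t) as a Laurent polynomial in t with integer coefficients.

t^4 - 2*t^3 + 3*t^2 - 4*t + 5 - 4*t^-1 + 3*t^-2 - 2*t^-3 + t^-4

Derivation:
The presented braid s2 s2 s1 s2^-1 s2^-1 s2^-1 s1 s1 s1 s2^-1 s2^-1 s2^-1 on 3 strands reduces by inverse Markov moves (closure unchanged at each step):
  Deconjugate: the word is γ·β·γ⁻¹ with γ = s2 s2 (prefix) and γ⁻¹ = s2^-1 s2^-1 (suffix); strip both.
Reduced to β = s1 s2^-1 s2^-1 s2^-1 s1 s1 s1 s2^-1 on 3 strands, 8 crossings.
Compute on β:
Braid: s1 s2^-1 s2^-1 s2^-1 s1 s1 s1 s2^-1 on 3 strands, 8 crossings.
Writhe w = (#positive) - (#negative) = 4 - 4 = 0.
State-sum expansion of <K>. There are 2^8 = 256 states.
Smooth each crossing (0=||, 1=⌣⌢); contribution A^(Σ sign_k(1-2s_k)) * d^(L-1).
Tabulate the states by total A-exponent and number of loops L (A-exp: L × count):
  A^8: L=5 ×1
  A^6: L=4 ×8
  A^4: L=3 ×25, L=5 ×3
  A^2: L=2 ×37, L=4 ×18, L=6 ×1
  A^0: L=1 ×25, L=3 ×37, L=5 ×8
  A^-2: L=2 ×37, L=4 ×18, L=6 ×1
  A^-4: L=3 ×25, L=5 ×3
  A^-6: L=4 ×8
  A^-8: L=5 ×1
Each group contributes A^e * Σ count * d^(L-1):
Powers of d = -A^2 - A^-2: d^2 = A^4 + 2 + A^-4; d^3 = -A^6 - 3*A^2 - 3*A^-2 - A^-6; d^4 = A^8 + 4*A^4 + 6 + 4*A^-4 + A^-8; d^5 = -A^10 - 5*A^6 - 10*A^2 - 10*A^-2 - 5*A^-6 - A^-10.
  A^8 * (d^4) = A^16 + 4*A^12 + 6*A^8 + 4*A^4 + 1
  A^6 * (8*d^3) = -8*A^12 - 24*A^8 - 24*A^4 - 8
  A^4 * (25*d^2 + 3*d^4) = 3*A^12 + 37*A^8 + 68*A^4 + 37 + 3*A^-4
  A^2 * (37*d + 18*d^3 + d^5) = -A^12 - 23*A^8 - 101*A^4 - 101 - 23*A^-4 - A^-8
  A^0 * (25 + 37*d^2 + 8*d^4) = 8*A^8 + 69*A^4 + 147 + 69*A^-4 + 8*A^-8
  A^-2 * (37*d + 18*d^3 + d^5) = -A^8 - 23*A^4 - 101 - 101*A^-4 - 23*A^-8 - A^-12
  A^-4 * (25*d^2 + 3*d^4) = 3*A^4 + 37 + 68*A^-4 + 37*A^-8 + 3*A^-12
  A^-6 * (8*d^3) = -8 - 24*A^-4 - 24*A^-8 - 8*A^-12
  A^-8 * (d^4) = 1 + 4*A^-4 + 6*A^-8 + 4*A^-12 + A^-16
Summing the groups: <K> = A^16 - 2*A^12 + 3*A^8 - 4*A^4 + 5 - 4*A^-4 + 3*A^-8 - 2*A^-12 + A^-16
Normalise by the writhe: (-A^3)^(-w) = (-A^3)^(0) = 1, so f(A) = 1 * <K> = A^16 - 2*A^12 + 3*A^8 - 4*A^4 + 5 - 4*A^-4 + 3*A^-8 - 2*A^-12 + A^-16.
Substitute A = t^(-1/4), i.e. A^e → t^(-e/4): V(t) = t^4 - 2*t^3 + 3*t^2 - 4*t + 5 - 4*t^-1 + 3*t^-2 - 2*t^-3 + t^-4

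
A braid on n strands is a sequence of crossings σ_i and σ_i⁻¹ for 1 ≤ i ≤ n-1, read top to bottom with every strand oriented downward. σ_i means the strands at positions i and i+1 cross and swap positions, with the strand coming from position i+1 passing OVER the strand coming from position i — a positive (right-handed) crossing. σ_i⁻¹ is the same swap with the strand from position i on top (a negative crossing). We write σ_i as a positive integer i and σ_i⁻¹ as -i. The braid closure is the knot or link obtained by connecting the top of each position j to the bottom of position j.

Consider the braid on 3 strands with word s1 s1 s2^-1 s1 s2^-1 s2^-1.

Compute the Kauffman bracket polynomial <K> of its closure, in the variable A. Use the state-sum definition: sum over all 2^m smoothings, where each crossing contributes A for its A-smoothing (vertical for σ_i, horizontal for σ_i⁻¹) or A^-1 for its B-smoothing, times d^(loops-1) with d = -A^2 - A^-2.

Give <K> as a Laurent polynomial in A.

-A^12 + 2*A^8 - 2*A^4 + 3 - 2*A^-4 + 2*A^-8 - A^-12

Derivation:
Braid: s1 s1 s2^-1 s1 s2^-1 s2^-1 on 3 strands, 6 crossings.
Writhe w = (#positive) - (#negative) = 3 - 3 = 0.
State-sum expansion of <K>. There are 2^6 = 64 states.
For each crossing: s=0 is the vertical smoothing, s=1 horizontal. Crossing k contributes A^(sign_k * (1 - 2*s_k)); loop factor d = -A^2 - A^-2.
Tabulate the states by total A-exponent and number of loops L (A-exp: L × count):
  A^6: L=4 ×1
  A^4: L=3 ×6
  A^2: L=2 ×14, L=4 ×1
  A^0: L=1 ×13, L=3 ×7
  A^-2: L=2 ×14, L=4 ×1
  A^-4: L=3 ×6
  A^-6: L=4 ×1
Each group contributes A^e * Σ count * d^(L-1):
Powers of d = -A^2 - A^-2: d^2 = A^4 + 2 + A^-4; d^3 = -A^6 - 3*A^2 - 3*A^-2 - A^-6.
  A^6 * (d^3) = -A^12 - 3*A^8 - 3*A^4 - 1
  A^4 * (6*d^2) = 6*A^8 + 12*A^4 + 6
  A^2 * (14*d + d^3) = -A^8 - 17*A^4 - 17 - A^-4
  A^0 * (13 + 7*d^2) = 7*A^4 + 27 + 7*A^-4
  A^-2 * (14*d + d^3) = -A^4 - 17 - 17*A^-4 - A^-8
  A^-4 * (6*d^2) = 6 + 12*A^-4 + 6*A^-8
  A^-6 * (d^3) = -1 - 3*A^-4 - 3*A^-8 - A^-12
Summing the groups: <K> = -A^12 + 2*A^8 - 2*A^4 + 3 - 2*A^-4 + 2*A^-8 - A^-12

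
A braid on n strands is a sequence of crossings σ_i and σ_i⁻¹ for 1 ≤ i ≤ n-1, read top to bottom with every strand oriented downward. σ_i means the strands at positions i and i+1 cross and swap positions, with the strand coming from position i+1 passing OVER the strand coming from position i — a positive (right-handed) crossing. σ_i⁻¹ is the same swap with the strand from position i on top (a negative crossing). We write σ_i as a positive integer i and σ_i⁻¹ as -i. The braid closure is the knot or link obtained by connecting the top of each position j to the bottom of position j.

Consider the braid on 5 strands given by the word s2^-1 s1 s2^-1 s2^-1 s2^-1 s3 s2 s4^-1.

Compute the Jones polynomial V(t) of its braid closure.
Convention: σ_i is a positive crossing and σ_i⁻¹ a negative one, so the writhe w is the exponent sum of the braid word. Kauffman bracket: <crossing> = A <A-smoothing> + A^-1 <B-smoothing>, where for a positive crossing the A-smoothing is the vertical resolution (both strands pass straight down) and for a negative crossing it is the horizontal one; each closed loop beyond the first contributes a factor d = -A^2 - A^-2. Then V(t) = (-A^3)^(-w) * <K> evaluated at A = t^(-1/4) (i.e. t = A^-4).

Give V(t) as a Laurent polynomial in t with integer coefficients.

The presented braid s2^-1 s1 s2^-1 s2^-1 s2^-1 s3 s2 s4^-1 on 5 strands reduces by inverse Markov moves (closure unchanged at each step):
  Destabilize: the word has the form β·s4^-1 where s4^-1 occurs only as the final letter (β ∈ B_4); drop it and the last strand → 4 strands.
  Deconjugate: the word is γ·β·γ⁻¹ with γ = s2^-1 (prefix) and γ⁻¹ = s2 (suffix); strip both.
  Destabilize: the word has the form β·s3 where s3 occurs only as the final letter (β ∈ B_3); drop it and the last strand → 3 strands.
Reduced to β = s1 s2^-1 s2^-1 s2^-1 on 3 strands, 4 crossings.
Compute on β:
Braid: s1 s2^-1 s2^-1 s2^-1 on 3 strands, 4 crossings.
Writhe w = (#positive) - (#negative) = 1 - 3 = -2.
State-sum expansion of <K>. There are 2^4 = 16 states.
For each crossing: s=0 is the vertical smoothing, s=1 horizontal. Crossing k contributes A^(sign_k * (1 - 2*s_k)); loop factor d = -A^2 - A^-2.
  state 0000: A-exp=-2, loops=3, term = A^-2 * d^2
  state 0001: A-exp=+0, loops=2, term = A^0 * d^1
  state 0010: A-exp=+0, loops=2, term = A^0 * d^1
  state 0011: A-exp=+2, loops=3, term = A^2 * d^2
  state 0100: A-exp=+0, loops=2, term = A^0 * d^1
  state 0101: A-exp=+2, loops=3, term = A^2 * d^2
  state 0110: A-exp=+2, loops=3, term = A^2 * d^2
  state 0111: A-exp=+4, loops=4, term = A^4 * d^3
  state 1000: A-exp=-4, loops=2, term = A^-4 * d^1
  state 1001: A-exp=-2, loops=1, term = A^-2 * d^0
  state 1010: A-exp=-2, loops=1, term = A^-2 * d^0
  state 1011: A-exp=+0, loops=2, term = A^0 * d^1
  state 1100: A-exp=-2, loops=1, term = A^-2 * d^0
  state 1101: A-exp=+0, loops=2, term = A^0 * d^1
  state 1110: A-exp=+0, loops=2, term = A^0 * d^1
  state 1111: A-exp=+2, loops=3, term = A^2 * d^2
Collect the terms by A-exponent (count of states per loop number):
Powers of d = -A^2 - A^-2: d^2 = A^4 + 2 + A^-4; d^3 = -A^6 - 3*A^2 - 3*A^-2 - A^-6.
  A^4 * (d^3) = -A^10 - 3*A^6 - 3*A^2 - A^-2
  A^2 * (4*d^2) = 4*A^6 + 8*A^2 + 4*A^-2
  A^0 * (6*d) = -6*A^2 - 6*A^-2
  A^-2 * (3 + d^2) = A^2 + 5*A^-2 + A^-6
  A^-4 * (d) = -A^-2 - A^-6
Summing the groups: <K> = -A^10 + A^6 + A^-2
Normalise by the writhe: (-A^3)^(-w) = (-A^3)^(2) = A^6, so f(A) = A^6 * <K> = -A^16 + A^12 + A^4.
Substitute A = t^(-1/4), i.e. A^e → t^(-e/4): V(t) = t^-1 + t^-3 - t^-4

Answer: t^-1 + t^-3 - t^-4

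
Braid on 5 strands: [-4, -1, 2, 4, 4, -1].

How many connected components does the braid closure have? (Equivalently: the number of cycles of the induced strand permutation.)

Track the strand permutation on 5 strands, starting from identity.
  step 1: s4^-1 swaps positions 4,5 -> [1 2 3 5 4]
  step 2: s1^-1 swaps positions 1,2 -> [2 1 3 5 4]
  step 3: s2 swaps positions 2,3 -> [2 3 1 5 4]
  step 4: s4 swaps positions 4,5 -> [2 3 1 4 5]
  step 5: s4 swaps positions 4,5 -> [2 3 1 5 4]
  step 6: s1^-1 swaps positions 1,2 -> [3 2 1 5 4]
Final permutation (position -> original strand): [3 2 1 5 4]
Closure components = cycle count of this permutation = 3.

Answer: 3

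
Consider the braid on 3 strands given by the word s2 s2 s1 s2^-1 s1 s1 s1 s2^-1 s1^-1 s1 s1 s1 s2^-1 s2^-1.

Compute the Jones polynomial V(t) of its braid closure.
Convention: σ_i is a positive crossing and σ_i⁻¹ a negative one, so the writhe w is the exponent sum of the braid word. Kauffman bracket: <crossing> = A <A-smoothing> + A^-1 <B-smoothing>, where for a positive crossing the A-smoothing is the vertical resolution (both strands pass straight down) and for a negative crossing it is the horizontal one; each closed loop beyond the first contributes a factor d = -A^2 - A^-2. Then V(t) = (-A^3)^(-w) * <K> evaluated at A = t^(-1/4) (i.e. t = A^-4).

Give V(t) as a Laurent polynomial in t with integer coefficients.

The presented braid s2 s2 s1 s2^-1 s1 s1 s1 s2^-1 s1^-1 s1 s1 s1 s2^-1 s2^-1 on 3 strands reduces by inverse Markov moves (closure unchanged at each step):
  Deconjugate: the word is γ·β·γ⁻¹ with γ = s2 s2 (prefix) and γ⁻¹ = s2^-1 s2^-1 (suffix); strip both.
Reduced to β = s1 s2^-1 s1 s1 s1 s2^-1 s1^-1 s1 s1 s1 on 3 strands, 10 crossings.
Compute on β:
First cancel adjacent σ_i σ_i⁻¹ pairs (Reidemeister II — same braid, same closure): s1 s2^-1 s1 s1 s1 s2^-1 s1^-1 s1 s1 s1 → s1 s2^-1 s1 s1 s1 s2^-1 s1 s1.
Braid: s1 s2^-1 s1 s1 s1 s2^-1 s1 s1 on 3 strands, 8 crossings.
Writhe w = (#positive) - (#negative) = 6 - 2 = 4.
State-sum expansion of <K>. There are 2^8 = 256 states.
Each crossing splits two ways (0=vertical, 1=horizontal). The state's weight is A^(#A-smoothings - #B-smoothings) * d^(loops - 1).
Tabulate the states by total A-exponent and number of loops L (A-exp: L × count):
  A^8: L=3 ×1
  A^6: L=2 ×8
  A^4: L=1 ×21, L=3 ×7
  A^2: L=2 ×54, L=4 ×2
  A^0: L=3 ×70
  A^-2: L=4 ×56
  A^-4: L=5 ×28
  A^-6: L=6 ×8
  A^-8: L=7 ×1
Each group contributes A^e * Σ count * d^(L-1):
Powers of d = -A^2 - A^-2: d^2 = A^4 + 2 + A^-4; d^3 = -A^6 - 3*A^2 - 3*A^-2 - A^-6; d^4 = A^8 + 4*A^4 + 6 + 4*A^-4 + A^-8; d^5 = -A^10 - 5*A^6 - 10*A^2 - 10*A^-2 - 5*A^-6 - A^-10; d^6 = A^12 + 6*A^8 + 15*A^4 + 20 + 15*A^-4 + 6*A^-8 + A^-12.
  A^8 * (d^2) = A^12 + 2*A^8 + A^4
  A^6 * (8*d) = -8*A^8 - 8*A^4
  A^4 * (21 + 7*d^2) = 7*A^8 + 35*A^4 + 7
  A^2 * (54*d + 2*d^3) = -2*A^8 - 60*A^4 - 60 - 2*A^-4
  A^0 * (70*d^2) = 70*A^4 + 140 + 70*A^-4
  A^-2 * (56*d^3) = -56*A^4 - 168 - 168*A^-4 - 56*A^-8
  A^-4 * (28*d^4) = 28*A^4 + 112 + 168*A^-4 + 112*A^-8 + 28*A^-12
  A^-6 * (8*d^5) = -8*A^4 - 40 - 80*A^-4 - 80*A^-8 - 40*A^-12 - 8*A^-16
  A^-8 * (d^6) = A^4 + 6 + 15*A^-4 + 20*A^-8 + 15*A^-12 + 6*A^-16 + A^-20
Summing the groups: <K> = A^12 - A^8 + 3*A^4 - 3 + 3*A^-4 - 4*A^-8 + 3*A^-12 - 2*A^-16 + A^-20
Normalise by the writhe: (-A^3)^(-w) = (-A^3)^(-4) = A^-12, so f(A) = A^-12 * <K> = 1 - A^-4 + 3*A^-8 - 3*A^-12 + 3*A^-16 - 4*A^-20 + 3*A^-24 - 2*A^-28 + A^-32.
Substitute A = t^(-1/4), i.e. A^e → t^(-e/4): V(t) = t^8 - 2*t^7 + 3*t^6 - 4*t^5 + 3*t^4 - 3*t^3 + 3*t^2 - t + 1

Answer: t^8 - 2*t^7 + 3*t^6 - 4*t^5 + 3*t^4 - 3*t^3 + 3*t^2 - t + 1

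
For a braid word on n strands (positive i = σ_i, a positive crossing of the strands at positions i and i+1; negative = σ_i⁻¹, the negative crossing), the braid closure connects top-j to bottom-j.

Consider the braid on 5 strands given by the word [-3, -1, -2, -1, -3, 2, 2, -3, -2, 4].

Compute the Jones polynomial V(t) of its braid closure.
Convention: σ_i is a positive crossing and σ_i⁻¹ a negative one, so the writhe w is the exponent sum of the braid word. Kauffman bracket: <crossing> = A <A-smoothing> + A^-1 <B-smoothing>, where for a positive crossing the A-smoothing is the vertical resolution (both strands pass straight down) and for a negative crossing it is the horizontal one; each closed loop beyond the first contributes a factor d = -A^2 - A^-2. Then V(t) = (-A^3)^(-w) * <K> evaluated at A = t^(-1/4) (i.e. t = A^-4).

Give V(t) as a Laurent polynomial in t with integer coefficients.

t^-1 - t^-2 + 2*t^-3 - t^-4 + t^-5 - t^-6

Derivation:
The presented braid s3^-1 s1^-1 s2^-1 s1^-1 s3^-1 s2 s2 s3^-1 s2^-1 s4 on 5 strands reduces by inverse Markov moves (closure unchanged at each step):
  Destabilize: the word has the form β·s4 where s4 occurs only as the final letter (β ∈ B_4); drop it and the last strand → 4 strands.
Reduced to β = s3^-1 s1^-1 s2^-1 s1^-1 s3^-1 s2 s2 s3^-1 s2^-1 on 4 strands, 9 crossings.
Compute on β:
Braid: s3^-1 s1^-1 s2^-1 s1^-1 s3^-1 s2 s2 s3^-1 s2^-1 on 4 strands, 9 crossings.
Writhe w = (#positive) - (#negative) = 2 - 7 = -5.
Enumerate smoothing states for the bracket polynomial. There are 2^9 = 512 states.
Smooth each crossing (0=||, 1=⌣⌢); contribution A^(Σ sign_k(1-2s_k)) * d^(L-1).
Tabulate the states by total A-exponent and number of loops L (A-exp: L × count):
  A^9: L=3 ×1
  A^7: L=2 ×7, L=4 ×2
  A^5: L=1 ×15, L=3 ×20, L=5 ×1
  A^3: L=2 ×69, L=4 ×15
  A^1: L=1 ×34, L=3 ×89, L=5 ×3
  A^-1: L=2 ×79, L=4 ×47
  A^-3: L=1 ×12, L=3 ×61, L=5 ×11
  A^-5: L=2 ×16, L=4 ×19, L=6 ×1
  A^-7: L=3 ×7, L=5 ×2
  A^-9: L=4 ×1
Each group contributes A^e * Σ count * d^(L-1):
Powers of d = -A^2 - A^-2: d^2 = A^4 + 2 + A^-4; d^3 = -A^6 - 3*A^2 - 3*A^-2 - A^-6; d^4 = A^8 + 4*A^4 + 6 + 4*A^-4 + A^-8; d^5 = -A^10 - 5*A^6 - 10*A^2 - 10*A^-2 - 5*A^-6 - A^-10.
  A^9 * (d^2) = A^13 + 2*A^9 + A^5
  A^7 * (7*d + 2*d^3) = -2*A^13 - 13*A^9 - 13*A^5 - 2*A
  A^5 * (15 + 20*d^2 + d^4) = A^13 + 24*A^9 + 61*A^5 + 24*A + A^-3
  A^3 * (69*d + 15*d^3) = -15*A^9 - 114*A^5 - 114*A - 15*A^-3
  A^1 * (34 + 89*d^2 + 3*d^4) = 3*A^9 + 101*A^5 + 230*A + 101*A^-3 + 3*A^-7
  A^-1 * (79*d + 47*d^3) = -47*A^5 - 220*A - 220*A^-3 - 47*A^-7
  A^-3 * (12 + 61*d^2 + 11*d^4) = 11*A^5 + 105*A + 200*A^-3 + 105*A^-7 + 11*A^-11
  A^-5 * (16*d + 19*d^3 + d^5) = -A^5 - 24*A - 83*A^-3 - 83*A^-7 - 24*A^-11 - A^-15
  A^-7 * (7*d^2 + 2*d^4) = 2*A + 15*A^-3 + 26*A^-7 + 15*A^-11 + 2*A^-15
  A^-9 * (d^3) = -A^-3 - 3*A^-7 - 3*A^-11 - A^-15
Summing the groups: <K> = A^9 - A^5 + A - 2*A^-3 + A^-7 - A^-11
Normalise by the writhe: (-A^3)^(-w) = (-A^3)^(5) = -A^15, so f(A) = -A^15 * <K> = -A^24 + A^20 - A^16 + 2*A^12 - A^8 + A^4.
Substitute A = t^(-1/4), i.e. A^e → t^(-e/4): V(t) = t^-1 - t^-2 + 2*t^-3 - t^-4 + t^-5 - t^-6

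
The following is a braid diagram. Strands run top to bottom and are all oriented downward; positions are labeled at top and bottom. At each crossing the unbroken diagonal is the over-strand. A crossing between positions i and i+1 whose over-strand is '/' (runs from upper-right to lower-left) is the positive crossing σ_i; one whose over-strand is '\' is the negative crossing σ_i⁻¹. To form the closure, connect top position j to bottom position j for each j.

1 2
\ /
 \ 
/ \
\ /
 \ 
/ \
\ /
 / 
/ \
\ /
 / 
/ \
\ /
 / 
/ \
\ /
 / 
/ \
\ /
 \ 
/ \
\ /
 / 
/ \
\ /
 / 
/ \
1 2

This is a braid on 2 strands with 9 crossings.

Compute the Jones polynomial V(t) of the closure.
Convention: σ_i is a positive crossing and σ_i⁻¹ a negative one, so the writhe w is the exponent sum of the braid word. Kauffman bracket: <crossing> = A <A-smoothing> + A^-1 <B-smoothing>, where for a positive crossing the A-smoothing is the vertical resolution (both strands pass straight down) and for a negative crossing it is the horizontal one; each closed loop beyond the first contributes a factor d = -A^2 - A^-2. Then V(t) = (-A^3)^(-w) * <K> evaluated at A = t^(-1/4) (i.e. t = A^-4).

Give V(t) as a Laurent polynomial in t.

Reading the diagram top to bottom ('/'-over between positions i,i+1 = s_i, '\'-over = s_i^-1): braid word = s1^-1 s1^-1 s1 s1 s1 s1 s1^-1 s1 s1.
The presented braid s1^-1 s1^-1 s1 s1 s1 s1 s1^-1 s1 s1 on 2 strands reduces by inverse Markov moves (closure unchanged at each step):
  Deconjugate: the word is γ·β·γ⁻¹ with γ = s1^-1 s1^-1 (prefix) and γ⁻¹ = s1 s1 (suffix); strip both.
  Deconjugate: the word is γ·β·γ⁻¹ with γ = s1 (prefix) and γ⁻¹ = s1^-1 (suffix); strip both.
Reduced to β = s1 s1 s1 on 2 strands, 3 crossings.
Compute on β:
Braid: s1 s1 s1 on 2 strands, 3 crossings.
Writhe w = (#positive) - (#negative) = 3 - 0 = 3.
Enumerate smoothing states for the bracket polynomial. There are 2^3 = 8 states.
Smooth each crossing (0=||, 1=⌣⌢); contribution A^(Σ sign_k(1-2s_k)) * d^(L-1).
  state 000: A-exp=+3, loops=2, term = A^3 * d^1
  state 001: A-exp=+1, loops=1, term = A^1 * d^0
  state 010: A-exp=+1, loops=1, term = A^1 * d^0
  state 011: A-exp=-1, loops=2, term = A^-1 * d^1
  state 100: A-exp=+1, loops=1, term = A^1 * d^0
  state 101: A-exp=-1, loops=2, term = A^-1 * d^1
  state 110: A-exp=-1, loops=2, term = A^-1 * d^1
  state 111: A-exp=-3, loops=3, term = A^-3 * d^2
Collect the terms by A-exponent (count of states per loop number):
Powers of d = -A^2 - A^-2: d^2 = A^4 + 2 + A^-4.
  A^3 * (d) = -A^5 - A
  A^1 * (3) = 3*A
  A^-1 * (3*d) = -3*A - 3*A^-3
  A^-3 * (d^2) = A + 2*A^-3 + A^-7
Summing the groups: <K> = -A^5 - A^-3 + A^-7
Normalise by the writhe: (-A^3)^(-w) = (-A^3)^(-3) = -A^-9, so f(A) = -A^-9 * <K> = A^-4 + A^-12 - A^-16.
Substitute A = t^(-1/4), i.e. A^e → t^(-e/4): V(t) = -t^4 + t^3 + t

Answer: -t^4 + t^3 + t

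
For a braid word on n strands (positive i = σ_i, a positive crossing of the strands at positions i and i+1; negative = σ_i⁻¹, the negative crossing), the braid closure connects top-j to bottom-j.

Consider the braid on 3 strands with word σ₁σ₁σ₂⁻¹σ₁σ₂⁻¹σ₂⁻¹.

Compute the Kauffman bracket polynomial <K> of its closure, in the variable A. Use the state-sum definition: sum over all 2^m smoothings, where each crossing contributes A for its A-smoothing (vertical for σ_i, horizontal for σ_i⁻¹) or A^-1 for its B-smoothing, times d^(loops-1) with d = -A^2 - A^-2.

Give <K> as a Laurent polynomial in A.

Braid: s1 s1 s2^-1 s1 s2^-1 s2^-1 on 3 strands, 6 crossings.
Writhe w = (#positive) - (#negative) = 3 - 3 = 0.
Enumerate smoothing states for the bracket polynomial. There are 2^6 = 64 states.
Each crossing splits two ways (0=vertical, 1=horizontal). The state's weight is A^(#A-smoothings - #B-smoothings) * d^(loops - 1).
Tabulate the states by total A-exponent and number of loops L (A-exp: L × count):
  A^6: L=4 ×1
  A^4: L=3 ×6
  A^2: L=2 ×14, L=4 ×1
  A^0: L=1 ×13, L=3 ×7
  A^-2: L=2 ×14, L=4 ×1
  A^-4: L=3 ×6
  A^-6: L=4 ×1
Each group contributes A^e * Σ count * d^(L-1):
Powers of d = -A^2 - A^-2: d^2 = A^4 + 2 + A^-4; d^3 = -A^6 - 3*A^2 - 3*A^-2 - A^-6.
  A^6 * (d^3) = -A^12 - 3*A^8 - 3*A^4 - 1
  A^4 * (6*d^2) = 6*A^8 + 12*A^4 + 6
  A^2 * (14*d + d^3) = -A^8 - 17*A^4 - 17 - A^-4
  A^0 * (13 + 7*d^2) = 7*A^4 + 27 + 7*A^-4
  A^-2 * (14*d + d^3) = -A^4 - 17 - 17*A^-4 - A^-8
  A^-4 * (6*d^2) = 6 + 12*A^-4 + 6*A^-8
  A^-6 * (d^3) = -1 - 3*A^-4 - 3*A^-8 - A^-12
Summing the groups: <K> = -A^12 + 2*A^8 - 2*A^4 + 3 - 2*A^-4 + 2*A^-8 - A^-12

Answer: -A^12 + 2*A^8 - 2*A^4 + 3 - 2*A^-4 + 2*A^-8 - A^-12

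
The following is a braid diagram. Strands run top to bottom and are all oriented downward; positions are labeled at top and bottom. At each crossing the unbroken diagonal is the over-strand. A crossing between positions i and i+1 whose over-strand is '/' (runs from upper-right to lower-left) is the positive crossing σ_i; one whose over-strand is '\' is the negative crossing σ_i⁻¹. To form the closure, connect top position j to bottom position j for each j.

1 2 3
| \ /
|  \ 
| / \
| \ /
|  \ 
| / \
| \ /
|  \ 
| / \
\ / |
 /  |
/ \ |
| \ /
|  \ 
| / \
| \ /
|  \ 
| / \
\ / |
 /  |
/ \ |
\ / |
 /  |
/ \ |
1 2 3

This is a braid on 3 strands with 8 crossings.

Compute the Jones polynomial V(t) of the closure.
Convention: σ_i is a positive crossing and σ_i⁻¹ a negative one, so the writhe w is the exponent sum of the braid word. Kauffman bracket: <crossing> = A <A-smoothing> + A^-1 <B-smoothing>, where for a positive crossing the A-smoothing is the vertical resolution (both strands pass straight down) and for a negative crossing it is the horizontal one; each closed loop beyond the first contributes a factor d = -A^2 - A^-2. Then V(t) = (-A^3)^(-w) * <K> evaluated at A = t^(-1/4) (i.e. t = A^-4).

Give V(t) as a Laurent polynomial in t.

Reading the diagram top to bottom ('/'-over between positions i,i+1 = s_i, '\'-over = s_i^-1): braid word = s2^-1 s2^-1 s2^-1 s1 s2^-1 s2^-1 s1 s1.
Braid: s2^-1 s2^-1 s2^-1 s1 s2^-1 s2^-1 s1 s1 on 3 strands, 8 crossings.
Writhe w = (#positive) - (#negative) = 3 - 5 = -2.
State-sum expansion of <K>. There are 2^8 = 256 states.
For each crossing: s=0 is the vertical smoothing, s=1 horizontal. Crossing k contributes A^(sign_k * (1 - 2*s_k)); loop factor d = -A^2 - A^-2.
Tabulate the states by total A-exponent and number of loops L (A-exp: L × count):
  A^8: L=6 ×1
  A^6: L=5 ×8
  A^4: L=4 ×27, L=6 ×1
  A^2: L=3 ×50, L=5 ×6
  A^0: L=2 ×53, L=4 ×17
  A^-2: L=1 ×27, L=3 ×28, L=5 ×1
  A^-4: L=2 ×24, L=4 ×4
  A^-6: L=3 ×8
  A^-8: L=4 ×1
Each group contributes A^e * Σ count * d^(L-1):
Powers of d = -A^2 - A^-2: d^2 = A^4 + 2 + A^-4; d^3 = -A^6 - 3*A^2 - 3*A^-2 - A^-6; d^4 = A^8 + 4*A^4 + 6 + 4*A^-4 + A^-8; d^5 = -A^10 - 5*A^6 - 10*A^2 - 10*A^-2 - 5*A^-6 - A^-10.
  A^8 * (d^5) = -A^18 - 5*A^14 - 10*A^10 - 10*A^6 - 5*A^2 - A^-2
  A^6 * (8*d^4) = 8*A^14 + 32*A^10 + 48*A^6 + 32*A^2 + 8*A^-2
  A^4 * (27*d^3 + d^5) = -A^14 - 32*A^10 - 91*A^6 - 91*A^2 - 32*A^-2 - A^-6
  A^2 * (50*d^2 + 6*d^4) = 6*A^10 + 74*A^6 + 136*A^2 + 74*A^-2 + 6*A^-6
  A^0 * (53*d + 17*d^3) = -17*A^6 - 104*A^2 - 104*A^-2 - 17*A^-6
  A^-2 * (27 + 28*d^2 + d^4) = A^6 + 32*A^2 + 89*A^-2 + 32*A^-6 + A^-10
  A^-4 * (24*d + 4*d^3) = -4*A^2 - 36*A^-2 - 36*A^-6 - 4*A^-10
  A^-6 * (8*d^2) = 8*A^-2 + 16*A^-6 + 8*A^-10
  A^-8 * (d^3) = -A^-2 - 3*A^-6 - 3*A^-10 - A^-14
Summing the groups: <K> = -A^18 + 2*A^14 - 4*A^10 + 5*A^6 - 4*A^2 + 5*A^-2 - 3*A^-6 + 2*A^-10 - A^-14
Normalise by the writhe: (-A^3)^(-w) = (-A^3)^(2) = A^6, so f(A) = A^6 * <K> = -A^24 + 2*A^20 - 4*A^16 + 5*A^12 - 4*A^8 + 5*A^4 - 3 + 2*A^-4 - A^-8.
Substitute A = t^(-1/4), i.e. A^e → t^(-e/4): V(t) = -t^2 + 2*t - 3 + 5*t^-1 - 4*t^-2 + 5*t^-3 - 4*t^-4 + 2*t^-5 - t^-6

Answer: -t^2 + 2*t - 3 + 5*t^-1 - 4*t^-2 + 5*t^-3 - 4*t^-4 + 2*t^-5 - t^-6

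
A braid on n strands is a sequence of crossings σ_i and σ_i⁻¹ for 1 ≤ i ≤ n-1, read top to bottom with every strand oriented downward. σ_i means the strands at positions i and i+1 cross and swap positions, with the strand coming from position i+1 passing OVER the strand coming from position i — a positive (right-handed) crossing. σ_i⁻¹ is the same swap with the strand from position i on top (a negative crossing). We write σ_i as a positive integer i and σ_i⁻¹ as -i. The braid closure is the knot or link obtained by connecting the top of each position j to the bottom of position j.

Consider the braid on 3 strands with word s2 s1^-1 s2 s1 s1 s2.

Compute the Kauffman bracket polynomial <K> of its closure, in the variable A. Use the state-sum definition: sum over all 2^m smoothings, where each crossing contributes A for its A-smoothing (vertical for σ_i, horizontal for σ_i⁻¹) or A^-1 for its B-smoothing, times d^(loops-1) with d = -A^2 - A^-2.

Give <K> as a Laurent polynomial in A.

Braid: s2 s1^-1 s2 s1 s1 s2 on 3 strands, 6 crossings.
Writhe w = (#positive) - (#negative) = 5 - 1 = 4.
State-sum expansion of <K>. There are 2^6 = 64 states.
For each crossing: s=0 is the vertical smoothing, s=1 horizontal. Crossing k contributes A^(sign_k * (1 - 2*s_k)); loop factor d = -A^2 - A^-2.
Tabulate the states by total A-exponent and number of loops L (A-exp: L × count):
  A^6: L=2 ×1
  A^4: L=1 ×3, L=3 ×3
  A^2: L=2 ×14, L=4 ×1
  A^0: L=1 ×10, L=3 ×10
  A^-2: L=2 ×13, L=4 ×2
  A^-4: L=3 ×6
  A^-6: L=4 ×1
Each group contributes A^e * Σ count * d^(L-1):
Powers of d = -A^2 - A^-2: d^2 = A^4 + 2 + A^-4; d^3 = -A^6 - 3*A^2 - 3*A^-2 - A^-6.
  A^6 * (d) = -A^8 - A^4
  A^4 * (3 + 3*d^2) = 3*A^8 + 9*A^4 + 3
  A^2 * (14*d + d^3) = -A^8 - 17*A^4 - 17 - A^-4
  A^0 * (10 + 10*d^2) = 10*A^4 + 30 + 10*A^-4
  A^-2 * (13*d + 2*d^3) = -2*A^4 - 19 - 19*A^-4 - 2*A^-8
  A^-4 * (6*d^2) = 6 + 12*A^-4 + 6*A^-8
  A^-6 * (d^3) = -1 - 3*A^-4 - 3*A^-8 - A^-12
Summing the groups: <K> = A^8 - A^4 + 2 - A^-4 + A^-8 - A^-12

Answer: A^8 - A^4 + 2 - A^-4 + A^-8 - A^-12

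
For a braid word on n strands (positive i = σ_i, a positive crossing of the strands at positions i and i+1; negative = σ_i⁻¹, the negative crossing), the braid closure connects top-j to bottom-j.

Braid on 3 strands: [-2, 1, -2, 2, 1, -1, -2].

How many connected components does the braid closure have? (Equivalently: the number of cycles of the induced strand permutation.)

2

Derivation:
Track the strand permutation on 3 strands, starting from identity.
  step 1: s2^-1 swaps positions 2,3 -> [1 3 2]
  step 2: s1 swaps positions 1,2 -> [3 1 2]
  step 3: s2^-1 swaps positions 2,3 -> [3 2 1]
  step 4: s2 swaps positions 2,3 -> [3 1 2]
  step 5: s1 swaps positions 1,2 -> [1 3 2]
  step 6: s1^-1 swaps positions 1,2 -> [3 1 2]
  step 7: s2^-1 swaps positions 2,3 -> [3 2 1]
Final permutation (position -> original strand): [3 2 1]
Closure components = cycle count of this permutation = 2.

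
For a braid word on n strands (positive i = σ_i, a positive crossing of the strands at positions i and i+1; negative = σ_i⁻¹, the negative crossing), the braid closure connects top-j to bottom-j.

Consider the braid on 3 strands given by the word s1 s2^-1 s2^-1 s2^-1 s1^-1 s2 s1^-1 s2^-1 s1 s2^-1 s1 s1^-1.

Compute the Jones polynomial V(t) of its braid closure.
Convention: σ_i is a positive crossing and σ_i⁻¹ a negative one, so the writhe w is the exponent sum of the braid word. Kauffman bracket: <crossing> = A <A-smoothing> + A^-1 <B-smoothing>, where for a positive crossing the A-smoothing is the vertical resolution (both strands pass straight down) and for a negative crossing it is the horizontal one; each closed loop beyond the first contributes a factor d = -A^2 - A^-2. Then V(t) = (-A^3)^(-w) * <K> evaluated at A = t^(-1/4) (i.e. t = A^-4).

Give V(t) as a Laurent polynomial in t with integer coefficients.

-1 + 3*t^-1 - 3*t^-2 + 5*t^-3 - 5*t^-4 + 4*t^-5 - 3*t^-6 + 2*t^-7 - t^-8

Derivation:
The presented braid s1 s2^-1 s2^-1 s2^-1 s1^-1 s2 s1^-1 s2^-1 s1 s2^-1 s1 s1^-1 on 3 strands reduces by inverse Markov moves (closure unchanged at each step):
  Deconjugate: the word is γ·β·γ⁻¹ with γ = s1 (prefix) and γ⁻¹ = s1^-1 (suffix); strip both.
Reduced to β = s2^-1 s2^-1 s2^-1 s1^-1 s2 s1^-1 s2^-1 s1 s2^-1 s1 on 3 strands, 10 crossings.
Compute on β:
Braid: s2^-1 s2^-1 s2^-1 s1^-1 s2 s1^-1 s2^-1 s1 s2^-1 s1 on 3 strands, 10 crossings.
Writhe w = (#positive) - (#negative) = 3 - 7 = -4.
Computing the Kauffman bracket via state sum. There are 2^10 = 1024 states.
For each crossing: s=0 is the vertical smoothing, s=1 horizontal. Crossing k contributes A^(sign_k * (1 - 2*s_k)); loop factor d = -A^2 - A^-2.
Tabulate the states by total A-exponent and number of loops L (A-exp: L × count):
  A^10: L=6 ×1
  A^8: L=5 ×10
  A^6: L=4 ×41, L=6 ×4
  A^4: L=3 ×88, L=5 ×31, L=7 ×1
  A^2: L=2 ×102, L=4 ×99, L=6 ×9
  A^0: L=1 ×54, L=3 ×162, L=5 ×36
  A^-2: L=2 ×134, L=4 ×74, L=6 ×2
  A^-4: L=1 ×30, L=3 ×82, L=5 ×8
  A^-6: L=2 ×32, L=4 ×13
  A^-8: L=1 ×3, L=3 ×7
  A^-10: L=2 ×1
Each group contributes A^e * Σ count * d^(L-1):
Powers of d = -A^2 - A^-2: d^2 = A^4 + 2 + A^-4; d^3 = -A^6 - 3*A^2 - 3*A^-2 - A^-6; d^4 = A^8 + 4*A^4 + 6 + 4*A^-4 + A^-8; d^5 = -A^10 - 5*A^6 - 10*A^2 - 10*A^-2 - 5*A^-6 - A^-10; d^6 = A^12 + 6*A^8 + 15*A^4 + 20 + 15*A^-4 + 6*A^-8 + A^-12.
  A^10 * (d^5) = -A^20 - 5*A^16 - 10*A^12 - 10*A^8 - 5*A^4 - 1
  A^8 * (10*d^4) = 10*A^16 + 40*A^12 + 60*A^8 + 40*A^4 + 10
  A^6 * (41*d^3 + 4*d^5) = -4*A^16 - 61*A^12 - 163*A^8 - 163*A^4 - 61 - 4*A^-4
  A^4 * (88*d^2 + 31*d^4 + d^6) = A^16 + 37*A^12 + 227*A^8 + 382*A^4 + 227 + 37*A^-4 + A^-8
  A^2 * (102*d + 99*d^3 + 9*d^5) = -9*A^12 - 144*A^8 - 489*A^4 - 489 - 144*A^-4 - 9*A^-8
  A^0 * (54 + 162*d^2 + 36*d^4) = 36*A^8 + 306*A^4 + 594 + 306*A^-4 + 36*A^-8
  A^-2 * (134*d + 74*d^3 + 2*d^5) = -2*A^8 - 84*A^4 - 376 - 376*A^-4 - 84*A^-8 - 2*A^-12
  A^-4 * (30 + 82*d^2 + 8*d^4) = 8*A^4 + 114 + 242*A^-4 + 114*A^-8 + 8*A^-12
  A^-6 * (32*d + 13*d^3) = -13 - 71*A^-4 - 71*A^-8 - 13*A^-12
  A^-8 * (3 + 7*d^2) = 7*A^-4 + 17*A^-8 + 7*A^-12
  A^-10 * (d) = -A^-8 - A^-12
Summing the groups: <K> = -A^20 + 2*A^16 - 3*A^12 + 4*A^8 - 5*A^4 + 5 - 3*A^-4 + 3*A^-8 - A^-12
Normalise by the writhe: (-A^3)^(-w) = (-A^3)^(4) = A^12, so f(A) = A^12 * <K> = -A^32 + 2*A^28 - 3*A^24 + 4*A^20 - 5*A^16 + 5*A^12 - 3*A^8 + 3*A^4 - 1.
Substitute A = t^(-1/4), i.e. A^e → t^(-e/4): V(t) = -1 + 3*t^-1 - 3*t^-2 + 5*t^-3 - 5*t^-4 + 4*t^-5 - 3*t^-6 + 2*t^-7 - t^-8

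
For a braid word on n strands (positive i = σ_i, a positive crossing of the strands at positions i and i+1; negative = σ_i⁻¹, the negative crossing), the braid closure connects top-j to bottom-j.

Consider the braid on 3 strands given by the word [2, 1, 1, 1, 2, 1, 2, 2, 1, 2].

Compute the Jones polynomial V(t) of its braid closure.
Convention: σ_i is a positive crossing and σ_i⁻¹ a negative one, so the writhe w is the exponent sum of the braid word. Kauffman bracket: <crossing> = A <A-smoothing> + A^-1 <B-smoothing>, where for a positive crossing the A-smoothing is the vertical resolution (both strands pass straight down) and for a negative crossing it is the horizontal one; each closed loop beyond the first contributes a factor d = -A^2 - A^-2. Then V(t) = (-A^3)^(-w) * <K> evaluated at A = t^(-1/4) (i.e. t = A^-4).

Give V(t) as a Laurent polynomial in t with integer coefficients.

Braid: s2 s1 s1 s1 s2 s1 s2 s2 s1 s2 on 3 strands, 10 crossings.
Writhe w = (#positive) - (#negative) = 10 - 0 = 10.
State-sum expansion of <K>. There are 2^10 = 1024 states.
Smooth each crossing (0=||, 1=⌣⌢); contribution A^(Σ sign_k(1-2s_k)) * d^(L-1).
Tabulate the states by total A-exponent and number of loops L (A-exp: L × count):
  A^10: L=3 ×1
  A^8: L=2 ×10
  A^6: L=1 ×25, L=3 ×20
  A^4: L=2 ×100, L=4 ×20
  A^2: L=1 ×36, L=3 ×164, L=5 ×10
  A^0: L=2 ×108, L=4 ×142, L=6 ×2
  A^-2: L=1 ×12, L=3 ×129, L=5 ×69
  A^-4: L=2 ×24, L=4 ×78, L=6 ×18
  A^-6: L=3 ×19, L=5 ×24, L=7 ×2
  A^-8: L=4 ×7, L=6 ×3
  A^-10: L=5 ×1
Each group contributes A^e * Σ count * d^(L-1):
Powers of d = -A^2 - A^-2: d^2 = A^4 + 2 + A^-4; d^3 = -A^6 - 3*A^2 - 3*A^-2 - A^-6; d^4 = A^8 + 4*A^4 + 6 + 4*A^-4 + A^-8; d^5 = -A^10 - 5*A^6 - 10*A^2 - 10*A^-2 - 5*A^-6 - A^-10; d^6 = A^12 + 6*A^8 + 15*A^4 + 20 + 15*A^-4 + 6*A^-8 + A^-12.
  A^10 * (d^2) = A^14 + 2*A^10 + A^6
  A^8 * (10*d) = -10*A^10 - 10*A^6
  A^6 * (25 + 20*d^2) = 20*A^10 + 65*A^6 + 20*A^2
  A^4 * (100*d + 20*d^3) = -20*A^10 - 160*A^6 - 160*A^2 - 20*A^-2
  A^2 * (36 + 164*d^2 + 10*d^4) = 10*A^10 + 204*A^6 + 424*A^2 + 204*A^-2 + 10*A^-6
  A^0 * (108*d + 142*d^3 + 2*d^5) = -2*A^10 - 152*A^6 - 554*A^2 - 554*A^-2 - 152*A^-6 - 2*A^-10
  A^-2 * (12 + 129*d^2 + 69*d^4) = 69*A^6 + 405*A^2 + 684*A^-2 + 405*A^-6 + 69*A^-10
  A^-4 * (24*d + 78*d^3 + 18*d^5) = -18*A^6 - 168*A^2 - 438*A^-2 - 438*A^-6 - 168*A^-10 - 18*A^-14
  A^-6 * (19*d^2 + 24*d^4 + 2*d^6) = 2*A^6 + 36*A^2 + 145*A^-2 + 222*A^-6 + 145*A^-10 + 36*A^-14 + 2*A^-18
  A^-8 * (7*d^3 + 3*d^5) = -3*A^2 - 22*A^-2 - 51*A^-6 - 51*A^-10 - 22*A^-14 - 3*A^-18
  A^-10 * (d^4) = A^-2 + 4*A^-6 + 6*A^-10 + 4*A^-14 + A^-18
Summing the groups: <K> = A^14 + A^6 - A^-10
Normalise by the writhe: (-A^3)^(-w) = (-A^3)^(-10) = A^-30, so f(A) = A^-30 * <K> = A^-16 + A^-24 - A^-40.
Substitute A = t^(-1/4), i.e. A^e → t^(-e/4): V(t) = -t^10 + t^6 + t^4

Answer: -t^10 + t^6 + t^4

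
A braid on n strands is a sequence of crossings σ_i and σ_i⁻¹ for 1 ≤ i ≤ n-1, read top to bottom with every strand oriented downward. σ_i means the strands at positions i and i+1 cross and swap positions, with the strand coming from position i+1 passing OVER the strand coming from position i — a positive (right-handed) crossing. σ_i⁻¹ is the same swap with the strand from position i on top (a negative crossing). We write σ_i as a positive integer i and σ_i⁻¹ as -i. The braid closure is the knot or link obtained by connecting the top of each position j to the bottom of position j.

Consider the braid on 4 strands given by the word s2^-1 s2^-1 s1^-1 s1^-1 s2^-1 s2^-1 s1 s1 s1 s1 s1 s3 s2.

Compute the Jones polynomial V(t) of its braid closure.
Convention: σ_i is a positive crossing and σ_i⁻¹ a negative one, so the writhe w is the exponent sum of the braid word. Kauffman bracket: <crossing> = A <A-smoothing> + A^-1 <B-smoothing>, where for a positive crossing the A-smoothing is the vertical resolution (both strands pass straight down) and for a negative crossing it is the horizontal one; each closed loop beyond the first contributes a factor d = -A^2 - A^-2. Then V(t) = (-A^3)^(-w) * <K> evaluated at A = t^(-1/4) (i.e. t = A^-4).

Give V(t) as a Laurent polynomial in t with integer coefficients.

-t^4 + t^3 - t^2 + 2*t - 1 + 2*t^-1 - t^-2 + t^-3 - t^-4

Derivation:
The presented braid s2^-1 s2^-1 s1^-1 s1^-1 s2^-1 s2^-1 s1 s1 s1 s1 s1 s3 s2 on 4 strands reduces by inverse Markov moves (closure unchanged at each step):
  Deconjugate: the word is γ·β·γ⁻¹ with γ = s2^-1 (prefix) and γ⁻¹ = s2 (suffix); strip both.
  Destabilize: the word has the form β·s3 where s3 occurs only as the final letter (β ∈ B_3); drop it and the last strand → 3 strands.
Reduced to β = s2^-1 s1^-1 s1^-1 s2^-1 s2^-1 s1 s1 s1 s1 s1 on 3 strands, 10 crossings.
Compute on β:
Braid: s2^-1 s1^-1 s1^-1 s2^-1 s2^-1 s1 s1 s1 s1 s1 on 3 strands, 10 crossings.
Writhe w = (#positive) - (#negative) = 5 - 5 = 0.
Computing the Kauffman bracket via state sum. There are 2^10 = 1024 states.
For each crossing: s=0 is the vertical smoothing, s=1 horizontal. Crossing k contributes A^(sign_k * (1 - 2*s_k)); loop factor d = -A^2 - A^-2.
Tabulate the states by total A-exponent and number of loops L (A-exp: L × count):
  A^10: L=4 ×1
  A^8: L=3 ×10
  A^6: L=2 ×29, L=4 ×16
  A^4: L=1 ×26, L=3 ×74, L=5 ×20
  A^2: L=2 ×90, L=4 ×105, L=6 ×15
  A^0: L=1 ×15, L=3 ×141, L=5 ×90, L=7 ×6
  A^-2: L=2 ×35, L=4 ×130, L=6 ×44, L=8 ×1
  A^-4: L=3 ×40, L=5 ×69, L=7 ×11
  A^-6: L=4 ×25, L=6 ×19, L=8 ×1
  A^-8: L=5 ×8, L=7 ×2
  A^-10: L=6 ×1
Each group contributes A^e * Σ count * d^(L-1):
Powers of d = -A^2 - A^-2: d^2 = A^4 + 2 + A^-4; d^3 = -A^6 - 3*A^2 - 3*A^-2 - A^-6; d^4 = A^8 + 4*A^4 + 6 + 4*A^-4 + A^-8; d^5 = -A^10 - 5*A^6 - 10*A^2 - 10*A^-2 - 5*A^-6 - A^-10; d^6 = A^12 + 6*A^8 + 15*A^4 + 20 + 15*A^-4 + 6*A^-8 + A^-12; d^7 = -A^14 - 7*A^10 - 21*A^6 - 35*A^2 - 35*A^-2 - 21*A^-6 - 7*A^-10 - A^-14.
  A^10 * (d^3) = -A^16 - 3*A^12 - 3*A^8 - A^4
  A^8 * (10*d^2) = 10*A^12 + 20*A^8 + 10*A^4
  A^6 * (29*d + 16*d^3) = -16*A^12 - 77*A^8 - 77*A^4 - 16
  A^4 * (26 + 74*d^2 + 20*d^4) = 20*A^12 + 154*A^8 + 294*A^4 + 154 + 20*A^-4
  A^2 * (90*d + 105*d^3 + 15*d^5) = -15*A^12 - 180*A^8 - 555*A^4 - 555 - 180*A^-4 - 15*A^-8
  A^0 * (15 + 141*d^2 + 90*d^4 + 6*d^6) = 6*A^12 + 126*A^8 + 591*A^4 + 957 + 591*A^-4 + 126*A^-8 + 6*A^-12
  A^-2 * (35*d + 130*d^3 + 44*d^5 + d^7) = -A^12 - 51*A^8 - 371*A^4 - 900 - 900*A^-4 - 371*A^-8 - 51*A^-12 - A^-16
  A^-4 * (40*d^2 + 69*d^4 + 11*d^6) = 11*A^8 + 135*A^4 + 481 + 714*A^-4 + 481*A^-8 + 135*A^-12 + 11*A^-16
  A^-6 * (25*d^3 + 19*d^5 + d^7) = -A^8 - 26*A^4 - 141 - 300*A^-4 - 300*A^-8 - 141*A^-12 - 26*A^-16 - A^-20
  A^-8 * (8*d^4 + 2*d^6) = 2*A^4 + 20 + 62*A^-4 + 88*A^-8 + 62*A^-12 + 20*A^-16 + 2*A^-20
  A^-10 * (d^5) = -1 - 5*A^-4 - 10*A^-8 - 10*A^-12 - 5*A^-16 - A^-20
Summing the groups: <K> = -A^16 + A^12 - A^8 + 2*A^4 - 1 + 2*A^-4 - A^-8 + A^-12 - A^-16
Normalise by the writhe: (-A^3)^(-w) = (-A^3)^(0) = 1, so f(A) = 1 * <K> = -A^16 + A^12 - A^8 + 2*A^4 - 1 + 2*A^-4 - A^-8 + A^-12 - A^-16.
Substitute A = t^(-1/4), i.e. A^e → t^(-e/4): V(t) = -t^4 + t^3 - t^2 + 2*t - 1 + 2*t^-1 - t^-2 + t^-3 - t^-4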